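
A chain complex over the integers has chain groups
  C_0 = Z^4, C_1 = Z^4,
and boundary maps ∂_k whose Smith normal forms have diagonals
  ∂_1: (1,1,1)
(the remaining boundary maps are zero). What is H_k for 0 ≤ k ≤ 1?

H_0: b_0 = 4 − 0 − 3 = 1; torsion from ∂_1 factors > 1: none. So H_0 ≅ Z.
H_1: b_1 = 4 − 3 − 0 = 1; torsion from ∂_2 factors > 1: none. So H_1 ≅ Z.

H_0 ≅ Z,  H_1 ≅ Z.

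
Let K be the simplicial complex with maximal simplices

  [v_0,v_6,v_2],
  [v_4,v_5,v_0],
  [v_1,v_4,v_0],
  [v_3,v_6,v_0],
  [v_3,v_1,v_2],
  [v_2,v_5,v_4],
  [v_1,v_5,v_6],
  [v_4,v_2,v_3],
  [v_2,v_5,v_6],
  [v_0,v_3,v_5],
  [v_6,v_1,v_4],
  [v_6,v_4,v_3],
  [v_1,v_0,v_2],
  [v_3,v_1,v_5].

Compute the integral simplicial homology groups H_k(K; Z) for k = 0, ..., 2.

Take the total order v_0 < v_1 < v_2 < v_3 < v_4 < v_5 < v_6 on the vertex set. Then K (dimension 2) consists of the simplices:

  0-simplices (7): [v_0], [v_1], [v_2], [v_3], [v_4], [v_5], [v_6]
  1-simplices (21): (21 of them)
  2-simplices (14): (14 of them)

so the chain groups are C_0 ≅ Z^7, C_1 ≅ Z^21, C_2 ≅ Z^14.

Boundary ∂_1: C_1 → C_0 maps an edge to its endpoints' difference, ∂[p,q] = q − p. For instance
  ∂[v_1,v_3] = [v_3] − [v_1].
The resulting 7×21 matrix has rank 6, and its Smith normal form has invariant factors (1,1,1,1,1,1).

Boundary ∂_2: C_2 → C_1 sends each 2-simplex [p,q,r] to [q,r] − [p,r] + [p,q]. For instance
  ∂[v_1,v_2,v_3] = [v_2,v_3] − [v_1,v_3] + [v_1,v_2],
  ∂[v_0,v_1,v_4] = [v_1,v_4] − [v_0,v_4] + [v_0,v_1].
The resulting 21×14 matrix has rank 13, and its Smith normal form has invariant factors (1,1,1,1,1,1,1,1,1,1,1,1,1).

Now H_k = ker ∂_k / im ∂_{k+1}, so:

  H_0: rank C_0 − rank ∂_1 = 7 − 6 = 1, and the invariant factors of ∂_1 are all 1, so H_0 = Z.
  H_1: rank ker ∂_1 − rank ∂_2 = (21 − 6) − 13 = 2, and the invariant factors of ∂_2 are all 1, so H_1 = Z^2.
  H_2: rank ker ∂_2 − rank ∂_3 = (14 − 13) − 0 = 1, and there is no ∂_3, so H_2 = Z.

H_0 ≅ Z,  H_1 ≅ Z^2,  H_2 ≅ Z.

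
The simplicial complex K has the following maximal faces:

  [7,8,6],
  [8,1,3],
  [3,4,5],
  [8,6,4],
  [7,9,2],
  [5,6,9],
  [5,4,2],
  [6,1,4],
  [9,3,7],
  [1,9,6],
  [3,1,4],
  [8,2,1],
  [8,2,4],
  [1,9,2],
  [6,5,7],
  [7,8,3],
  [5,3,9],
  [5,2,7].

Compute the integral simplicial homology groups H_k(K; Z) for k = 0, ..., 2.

We work with the vertex ordering 1 < 2 < 3 < 4 < 5 < 6 < 7 < 8 < 9. The simplices of K, each written with vertices in increasing order, are:

  0-simplices (9): [1], [2], [3], [4], [5], [6], [7], [8], [9]
  1-simplices (27): (27 of them)
  2-simplices (18): [1,2,8], [1,2,9], [1,3,4], [1,3,8], [1,4,6], [1,6,9], [2,4,5], [2,4,8], [2,5,7], [2,7,9], [3,4,5], [3,5,9], [3,7,8], [3,7,9], [4,6,8], [5,6,7], [5,6,9], [6,7,8]

giving chain groups C_0 ≅ Z^9, C_1 ≅ Z^27, C_2 ≅ Z^18.

∂_1: C_1 → C_0 sends each edge [p,q] (with p < q) to q − p.
The 9×27 boundary matrix has rank 8 and Smith normal form diag(1,1,1,1,1,1,1,1).

Boundary ∂_2: C_2 → C_1 acts by ∂[p,q,r] = [q,r] − [p,r] + [p,q]. For instance
  ∂[3,7,8] = [7,8] − [3,8] + [3,7],
  ∂[1,6,9] = [6,9] − [1,9] + [1,6].
The 27×18 boundary matrix has rank 18 and Smith normal form diag(1,1,1,1,1,1,1,1,1,1,1,1,1,1,1,1,1,2).

Computing H_k = (kernel of ∂_k) / (image of ∂_{k+1}):

  H_0: rank C_0 − rank ∂_1 = 9 − 8 = 1, and the invariant factors of ∂_1 are all 1, so H_0 = Z.
  H_1: rank ker ∂_1 − rank ∂_2 = (27 − 8) − 18 = 1, and ∂_2 has invariant factor 2 > 1, so H_1 = Z ⊕ Z/2Z.
  H_2: rank ker ∂_2 − rank ∂_3 = (18 − 18) − 0 = 0, and there is no ∂_3, so H_2 = 0.

(K is a triangulation of the Klein bottle.)

H_0 ≅ Z,  H_1 ≅ Z ⊕ Z/2Z,  H_2 = 0.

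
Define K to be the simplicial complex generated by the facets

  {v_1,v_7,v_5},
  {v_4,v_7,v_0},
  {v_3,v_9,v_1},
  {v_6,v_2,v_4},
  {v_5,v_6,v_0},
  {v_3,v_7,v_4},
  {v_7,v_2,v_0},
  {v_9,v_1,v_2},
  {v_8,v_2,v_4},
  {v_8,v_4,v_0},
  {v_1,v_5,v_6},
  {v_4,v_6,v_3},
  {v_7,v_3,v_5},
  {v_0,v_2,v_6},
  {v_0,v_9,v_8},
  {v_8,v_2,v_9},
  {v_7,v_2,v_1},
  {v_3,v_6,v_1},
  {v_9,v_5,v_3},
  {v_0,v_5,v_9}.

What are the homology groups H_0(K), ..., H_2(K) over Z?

H_0 ≅ Z,  H_1 ≅ Z ⊕ Z/2,  H_2 = 0.

Order the vertices as v_0 < v_1 < v_2 < v_3 < v_4 < v_5 < v_6 < v_7 < v_8 < v_9. Listing each simplex with vertices in this order, K has dimension 2 with simplices:

  0-simplices (10): [v_0], [v_1], [v_2], [v_3], [v_4], [v_5], [v_6], [v_7], [v_8], [v_9]
  1-simplices (30): (30 of them)
  2-simplices (20): (20 of them)

giving chain groups C_0 ≅ Z^10, C_1 ≅ Z^30, C_2 ≅ Z^20.

∂_1: C_1 → C_0 sends each edge [p,q] (with p < q) to q − p. For instance
  ∂[v_0,v_9] = [v_9] − [v_0].
The resulting 10×30 matrix has rank 9, and its Smith normal form has invariant factors (1,1,1,1,1,1,1,1,1).

The boundary map ∂_2: C_2 → C_1 sends each 2-simplex [p,q,r] to [q,r] − [p,r] + [p,q]. For instance
  ∂[v_2,v_8,v_9] = [v_8,v_9] − [v_2,v_9] + [v_2,v_8],
  ∂[v_1,v_5,v_6] = [v_5,v_6] − [v_1,v_6] + [v_1,v_5].
As a 30×20 matrix over Z this has rank 20, with invariant factors (1,1,1,1,1,1,1,1,1,1,1,1,1,1,1,1,1,1,1,2).

From H_k ≅ ker(∂_k) / im(∂_{k+1}) we obtain:

  H_0: rank C_0 − rank ∂_1 = 10 − 9 = 1, and the invariant factors of ∂_1 are all 1, so H_0 ≅ Z.
  H_1: rank ker ∂_1 − rank ∂_2 = (30 − 9) − 20 = 1, and ∂_2 has invariant factor 2 > 1, so H_1 ≅ Z ⊕ Z/2.
  H_2: rank ker ∂_2 − rank ∂_3 = (20 − 20) − 0 = 0, and there is no ∂_3, so H_2 ≅ 0.

As a check, the Euler characteristic is 10 − 30 + 20 = 0, which agrees with 1 − 1 + 0 = 0.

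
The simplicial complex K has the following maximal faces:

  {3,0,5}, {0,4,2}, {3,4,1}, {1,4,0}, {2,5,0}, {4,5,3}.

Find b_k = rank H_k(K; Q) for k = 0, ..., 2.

b_0 = 1, b_1 = 1, b_2 = 0.

K has 6 vertices, 12 edges, 6 triangles.
rank ∂_0 = 0, rank ∂_1 = 5 ⇒ b_0 = 6 − 0 − 5 = 1; all invariant factors of ∂_1 are 1 so no torsion. So H_0 ≅ Z.
rank ∂_1 = 5, rank ∂_2 = 6 ⇒ b_1 = 12 − 5 − 6 = 1; all invariant factors of ∂_2 are 1 so no torsion. So H_1 ≅ Z.
rank ∂_2 = 6, rank ∂_3 = 0 ⇒ b_2 = 6 − 6 − 0 = 0. So H_2 ≅ 0.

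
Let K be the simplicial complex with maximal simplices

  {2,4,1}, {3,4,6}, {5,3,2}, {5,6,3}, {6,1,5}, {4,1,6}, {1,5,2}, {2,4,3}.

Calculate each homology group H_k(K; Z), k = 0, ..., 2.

H_0 ≅ Z,  H_1 = 0,  H_2 ≅ Z.

We work with the vertex ordering 1 < 2 < 3 < 4 < 5 < 6. The simplices of K, each written with vertices in increasing order, are:

  0-simplices (6): [1], [2], [3], [4], [5], [6]
  1-simplices (12): [1,2], [1,4], [1,5], [1,6], [2,3], [2,4], [2,5], [3,4], [3,5], [3,6], [4,6], [5,6]
  2-simplices (8): [1,2,4], [1,2,5], [1,4,6], [1,5,6], [2,3,4], [2,3,5], [3,4,6], [3,5,6]

Hence C_0 ≅ Z^6, C_1 ≅ Z^12, C_2 ≅ Z^8.

Boundary ∂_1: C_1 → C_0 sends each edge [p,q] (with p < q) to q − p.
This gives a 6×12 integer matrix of rank 5; reducing to Smith normal form yields diagonal entries (1,1,1,1,1).

∂_2: C_2 → C_1 sends each 2-simplex [p,q,r] to [q,r] − [p,r] + [p,q]. For instance
  ∂[3,5,6] = [5,6] − [3,6] + [3,5],
  ∂[2,3,4] = [3,4] − [2,4] + [2,3].
The resulting 12×8 matrix has rank 7, and its Smith normal form has invariant factors (1,1,1,1,1,1,1).

From H_k ≅ ker(∂_k) / im(∂_{k+1}) we obtain:

  H_0: rank C_0 − rank ∂_1 = 6 − 5 = 1, and the invariant factors of ∂_1 are all 1, so H_0 ≅ Z.
  H_1: rank ker ∂_1 − rank ∂_2 = (12 − 5) − 7 = 0, and the invariant factors of ∂_2 are all 1, so H_1 ≅ 0.
  H_2: rank ker ∂_2 − rank ∂_3 = (8 − 7) − 0 = 1, and there is no ∂_3, so H_2 ≅ Z.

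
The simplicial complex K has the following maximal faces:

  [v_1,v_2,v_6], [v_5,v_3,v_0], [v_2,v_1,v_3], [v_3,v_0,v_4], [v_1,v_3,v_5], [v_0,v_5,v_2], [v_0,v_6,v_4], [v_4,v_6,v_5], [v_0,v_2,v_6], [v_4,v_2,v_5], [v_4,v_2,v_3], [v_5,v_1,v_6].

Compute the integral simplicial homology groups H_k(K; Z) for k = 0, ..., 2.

Take the total order v_0 < v_1 < v_2 < v_3 < v_4 < v_5 < v_6 on the vertex set. Then K (dimension 2) consists of the simplices:

  0-simplices (7): [v_0], [v_1], [v_2], [v_3], [v_4], [v_5], [v_6]
  1-simplices (18): (18 of them)
  2-simplices (12): (12 of them)

so the chain groups are C_0 ≅ Z^7, C_1 ≅ Z^18, C_2 ≅ Z^12.

Boundary ∂_1: C_1 → C_0 is given by ∂[p,q] = [q] − [p]. For instance
  ∂[v_0,v_3] = [v_3] − [v_0].
The 7×18 boundary matrix has rank 6 and Smith normal form diag(1,1,1,1,1,1).

∂_2: C_2 → C_1 maps a triangle to the signed sum of its edges. For instance
  ∂[v_1,v_5,v_6] = [v_5,v_6] − [v_1,v_6] + [v_1,v_5],
  ∂[v_2,v_3,v_4] = [v_3,v_4] − [v_2,v_4] + [v_2,v_3].
The resulting 18×12 matrix has rank 12, and its Smith normal form has invariant factors (1,1,1,1,1,1,1,1,1,1,1,2).

Reading off H_k = ker ∂_k / im ∂_{k+1}:

  H_0: rank C_0 − rank ∂_1 = 7 − 6 = 1, and the invariant factors of ∂_1 are all 1, so H_0 = Z.
  H_1: rank ker ∂_1 − rank ∂_2 = (18 − 6) − 12 = 0, and ∂_2 has invariant factor 2 > 1, so H_1 = Z/2.
  H_2: rank ker ∂_2 − rank ∂_3 = (12 − 12) − 0 = 0, and there is no ∂_3, so H_2 = 0.

As a check, the Euler characteristic is 7 − 18 + 12 = 1, which agrees with 1 − 0 + 0 = 1.

H_0 = Z,  H_1 = Z/2,  H_2 = 0.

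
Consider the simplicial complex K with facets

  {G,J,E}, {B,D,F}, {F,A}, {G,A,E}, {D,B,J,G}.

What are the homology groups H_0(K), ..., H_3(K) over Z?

Fix the vertex order A < B < D < E < F < G < J and write every simplex with vertices in increasing order. Then dim K = 3 and the simplices of K are:

  0-simplices (7): A, B, D, E, F, G, J
  1-simplices (13): AE, AF, AG, BD, BF, BG, BJ, DF, DG, DJ, EG, EJ, GJ
  2-simplices (7): AEG, BDF, BDG, BDJ, BGJ, DGJ, EGJ
  3-simplices (1): BDGJ

giving chain groups C_0 ≅ Z^7, C_1 ≅ Z^13, C_2 ≅ Z^7, C_3 ≅ Z^1.

∂_1: C_1 → C_0 maps an edge to its endpoints' difference, ∂[p,q] = q − p.
The 7×13 boundary matrix has rank 6 and Smith normal form diag(1,1,1,1,1,1).

∂_2: C_2 → C_1 maps a triangle to the signed sum of its edges. For instance
  ∂DGJ = GJ − DJ + DG,
  ∂BDF = DF − BF + BD.
The resulting 13×7 matrix has rank 6, and its Smith normal form has invariant factors (1,1,1,1,1,1).

The boundary map ∂_3: C_3 → C_2 sends each 3-simplex σ to the alternating sum Σ_i (−1)^i (σ with its i-th vertex removed). For instance
  ∂BDGJ = DGJ − BGJ + BDJ − BDG.
As a 7×1 matrix over Z this has rank 1, with invariant factors (1).

Reading off H_k = ker ∂_k / im ∂_{k+1}:

  H_0: rank C_0 − rank ∂_1 = 7 − 6 = 1, and the invariant factors of ∂_1 are all 1, so H_0 = Z.
  H_1: rank ker ∂_1 − rank ∂_2 = (13 − 6) − 6 = 1, and the invariant factors of ∂_2 are all 1, so H_1 = Z.
  H_2: rank ker ∂_2 − rank ∂_3 = (7 − 6) − 1 = 0, and the invariant factors of ∂_3 are all 1, so H_2 = 0.
  H_3: rank ker ∂_3 − rank ∂_4 = (1 − 1) − 0 = 0, and there is no ∂_4, so H_3 = 0.

H_0 ≅ Z,  H_1 ≅ Z,  H_2 = 0,  H_3 = 0.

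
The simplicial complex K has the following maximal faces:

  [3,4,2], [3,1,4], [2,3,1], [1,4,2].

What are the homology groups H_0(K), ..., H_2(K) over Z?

H_0 = Z,  H_1 = 0,  H_2 = Z.

K has 4 vertices, 6 edges, 4 triangles.
rank ∂_0 = 0, rank ∂_1 = 3 ⇒ b_0 = 4 − 0 − 3 = 1; all invariant factors of ∂_1 are 1 so no torsion. So H_0 = Z.
rank ∂_1 = 3, rank ∂_2 = 3 ⇒ b_1 = 6 − 3 − 3 = 0; all invariant factors of ∂_2 are 1 so no torsion. So H_1 = 0.
rank ∂_2 = 3, rank ∂_3 = 0 ⇒ b_2 = 4 − 3 − 0 = 1. So H_2 = Z.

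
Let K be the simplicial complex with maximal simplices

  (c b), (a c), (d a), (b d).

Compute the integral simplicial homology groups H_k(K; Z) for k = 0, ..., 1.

H_0 ≅ Z,  H_1 ≅ Z.

Order the vertices as a < b < c < d. Listing each simplex with vertices in this order, K has dimension 1 with simplices:

  0-simplices (4): a, b, c, d
  1-simplices (4): ac, ad, bc, bd

so the chain groups are C_0 ≅ Z^4, C_1 ≅ Z^4.

Boundary ∂_1: C_1 → C_0 sends each edge [p,q] (with p < q) to q − p. For instance
  ∂bd = d − b.
As a 4×4 matrix over Z this has rank 3, with invariant factors (1,1,1).

From H_k ≅ ker(∂_k) / im(∂_{k+1}) we obtain:

  H_0: rank C_0 − rank ∂_1 = 4 − 3 = 1, and the invariant factors of ∂_1 are all 1, so H_0 ≅ Z.
  H_1: rank ker ∂_1 − rank ∂_2 = (4 − 3) − 0 = 1, and there is no ∂_2, so H_1 ≅ Z.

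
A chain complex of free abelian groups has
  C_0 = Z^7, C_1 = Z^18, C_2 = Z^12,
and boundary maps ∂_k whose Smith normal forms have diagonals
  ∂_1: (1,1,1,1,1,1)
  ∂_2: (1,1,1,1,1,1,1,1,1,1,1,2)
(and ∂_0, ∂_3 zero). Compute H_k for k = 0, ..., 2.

H_0: b_0 = 7 − 0 − 6 = 1; torsion from ∂_1 factors > 1: none. So H_0 ≅ Z.
H_1: b_1 = 18 − 6 − 12 = 0; torsion from ∂_2 factors > 1: [2]. So H_1 ≅ Z/2.
H_2: b_2 = 12 − 12 − 0 = 0; torsion from ∂_3 factors > 1: none. So H_2 ≅ 0.

H_0 ≅ Z,  H_1 ≅ Z/2,  H_2 = 0.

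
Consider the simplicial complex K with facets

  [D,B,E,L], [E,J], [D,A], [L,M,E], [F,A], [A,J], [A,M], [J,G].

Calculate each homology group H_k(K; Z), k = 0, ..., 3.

We work with the vertex ordering A < B < D < E < F < G < J < L < M. The simplices of K, each written with vertices in increasing order, are:

  0-simplices (9): A, B, D, E, F, G, J, L, M
  1-simplices (14): AD, AF, AJ, AM, BD, BE, BL, DE, DL, EJ, EL, EM, GJ, LM
  2-simplices (5): BDE, BDL, BEL, DEL, ELM
  3-simplices (1): BDEL

so the chain groups are C_0 ≅ Z^9, C_1 ≅ Z^14, C_2 ≅ Z^5, C_3 ≅ Z^1.

Boundary ∂_1: C_1 → C_0 maps an edge to its endpoints' difference, ∂[p,q] = q − p.
The 9×14 boundary matrix has rank 8 and Smith normal form diag(1,1,1,1,1,1,1,1).

∂_2: C_2 → C_1 sends each 2-simplex [p,q,r] to [q,r] − [p,r] + [p,q]. For instance
  ∂DEL = EL − DL + DE,
  ∂BDL = DL − BL + BD.
This gives a 14×5 integer matrix of rank 4; reducing to Smith normal form yields diagonal entries (1,1,1,1).

The boundary map ∂_3: C_3 → C_2 sends each 3-simplex σ to the alternating sum Σ_i (−1)^i (σ with its i-th vertex removed). For instance
  ∂BDEL = DEL − BEL + BDL − BDE.
This gives a 5×1 integer matrix of rank 1; reducing to Smith normal form yields diagonal entries (1).

Reading off H_k = ker ∂_k / im ∂_{k+1}:

  H_0: rank C_0 − rank ∂_1 = 9 − 8 = 1, and the invariant factors of ∂_1 are all 1, so H_0 ≅ Z.
  H_1: rank ker ∂_1 − rank ∂_2 = (14 − 8) − 4 = 2, and the invariant factors of ∂_2 are all 1, so H_1 ≅ Z^2.
  H_2: rank ker ∂_2 − rank ∂_3 = (5 − 4) − 1 = 0, and the invariant factors of ∂_3 are all 1, so H_2 ≅ 0.
  H_3: rank ker ∂_3 − rank ∂_4 = (1 − 1) − 0 = 0, and there is no ∂_4, so H_3 ≅ 0.

As a check, the Euler characteristic is 9 − 14 + 5 − 1 = -1, which agrees with 1 − 2 + 0 − 0 = -1.

H_0 = Z,  H_1 = Z^2,  H_2 = 0,  H_3 = 0.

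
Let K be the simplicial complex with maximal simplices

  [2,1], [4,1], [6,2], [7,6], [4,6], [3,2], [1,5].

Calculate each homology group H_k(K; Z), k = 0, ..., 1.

Order the vertices as 1 < 2 < 3 < 4 < 5 < 6 < 7. Listing each simplex with vertices in this order, K has dimension 1 with simplices:

  0-simplices (7): [1], [2], [3], [4], [5], [6], [7]
  1-simplices (7): [1,2], [1,4], [1,5], [2,3], [2,6], [4,6], [6,7]

so the chain groups are C_0 ≅ Z^7, C_1 ≅ Z^7.

Boundary ∂_1: C_1 → C_0 maps an edge to its endpoints' difference, ∂[p,q] = q − p. For instance
  ∂[1,2] = [2] − [1].
The 7×7 boundary matrix has rank 6 and Smith normal form diag(1,1,1,1,1,1).

Now H_k = ker ∂_k / im ∂_{k+1}, so:

  H_0: rank C_0 − rank ∂_1 = 7 − 6 = 1, and the invariant factors of ∂_1 are all 1, so H_0 ≅ Z.
  H_1: rank ker ∂_1 − rank ∂_2 = (7 − 6) − 0 = 1, and there is no ∂_2, so H_1 ≅ Z.

As a check, the Euler characteristic is 7 − 7 = 0, which agrees with 1 − 1 = 0.

H_0 = Z,  H_1 = Z.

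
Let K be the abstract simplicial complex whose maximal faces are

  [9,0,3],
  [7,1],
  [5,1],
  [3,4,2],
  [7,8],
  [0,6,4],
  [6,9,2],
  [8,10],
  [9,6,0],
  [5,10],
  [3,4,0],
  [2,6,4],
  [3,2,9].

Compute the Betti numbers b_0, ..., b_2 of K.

K has 11 vertices, 17 edges, 8 triangles.
rank ∂_0 = 0, rank ∂_1 = 9 ⇒ b_0 = 11 − 0 − 9 = 2; all invariant factors of ∂_1 are 1 so no torsion. So H_0 ≅ Z^2.
rank ∂_1 = 9, rank ∂_2 = 7 ⇒ b_1 = 17 − 9 − 7 = 1; all invariant factors of ∂_2 are 1 so no torsion. So H_1 ≅ Z.
rank ∂_2 = 7, rank ∂_3 = 0 ⇒ b_2 = 8 − 7 − 0 = 1. So H_2 ≅ Z.

b_0 = 2, b_1 = 1, b_2 = 1.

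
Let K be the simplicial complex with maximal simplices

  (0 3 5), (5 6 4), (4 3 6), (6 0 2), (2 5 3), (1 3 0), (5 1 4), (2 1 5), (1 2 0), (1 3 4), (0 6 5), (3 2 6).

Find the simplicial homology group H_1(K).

H_1 = Z/2.

Take the total order 0 < 1 < 2 < 3 < 4 < 5 < 6 on the vertex set. Then K (dimension 2) consists of the simplices:

  0-simplices (7): [0], [1], [2], [3], [4], [5], [6]
  1-simplices (18): [0,1], [0,2], [0,3], [0,5], [0,6], [1,2], [1,3], [1,4], [1,5], [2,3], [2,5], [2,6], [3,4], [3,5], [3,6], [4,5], [4,6], [5,6]
  2-simplices (12): [0,1,2], [0,1,3], [0,2,6], [0,3,5], [0,5,6], [1,2,5], [1,3,4], [1,4,5], [2,3,5], [2,3,6], [3,4,6], [4,5,6]

giving chain groups C_0 ≅ Z^7, C_1 ≅ Z^18, C_2 ≅ Z^12.

The boundary map ∂_1: C_1 → C_0 sends each edge [p,q] (with p < q) to q − p.
The resulting 7×18 matrix has rank 6, and its Smith normal form has invariant factors (1,1,1,1,1,1).

Boundary ∂_2: C_2 → C_1 maps a triangle to the signed sum of its edges. For instance
  ∂[0,2,6] = [2,6] − [0,6] + [0,2],
  ∂[0,3,5] = [3,5] − [0,5] + [0,3].
The resulting 18×12 matrix has rank 12, and its Smith normal form has invariant factors (1,1,1,1,1,1,1,1,1,1,1,2).

Computing H_k = (kernel of ∂_k) / (image of ∂_{k+1}):

  H_1: rank ker ∂_1 − rank ∂_2 = (18 − 6) − 12 = 0, and ∂_2 has invariant factor 2 > 1, so H_1 ≅ Z/2.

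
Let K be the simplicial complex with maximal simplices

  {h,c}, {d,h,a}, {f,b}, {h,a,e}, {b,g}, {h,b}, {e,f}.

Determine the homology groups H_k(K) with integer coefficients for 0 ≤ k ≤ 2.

We work with the vertex ordering a < b < c < d < e < f < g < h. The simplices of K, each written with vertices in increasing order, are:

  0-simplices (8): a, b, c, d, e, f, g, h
  1-simplices (10): ad, ae, ah, bf, bg, bh, ch, dh, ef, eh
  2-simplices (2): adh, aeh

Hence C_0 ≅ Z^8, C_1 ≅ Z^10, C_2 ≅ Z^2.

∂_1: C_1 → C_0 is given by ∂[p,q] = [q] − [p].
The 8×10 boundary matrix has rank 7 and Smith normal form diag(1,1,1,1,1,1,1).

∂_2: C_2 → C_1 acts by ∂[p,q,r] = [q,r] − [p,r] + [p,q]. For instance
  ∂aeh = eh − ah + ae,
  ∂adh = dh − ah + ad.
As a 10×2 matrix over Z this has rank 2, with invariant factors (1,1).

Reading off H_k = ker ∂_k / im ∂_{k+1}:

  H_0: rank C_0 − rank ∂_1 = 8 − 7 = 1, and the invariant factors of ∂_1 are all 1, so H_0 ≅ Z.
  H_1: rank ker ∂_1 − rank ∂_2 = (10 − 7) − 2 = 1, and the invariant factors of ∂_2 are all 1, so H_1 ≅ Z.
  H_2: rank ker ∂_2 − rank ∂_3 = (2 − 2) − 0 = 0, and there is no ∂_3, so H_2 ≅ 0.

As a check, the Euler characteristic is 8 − 10 + 2 = 0, which agrees with 1 − 1 + 0 = 0.

H_0 ≅ Z,  H_1 ≅ Z,  H_2 = 0.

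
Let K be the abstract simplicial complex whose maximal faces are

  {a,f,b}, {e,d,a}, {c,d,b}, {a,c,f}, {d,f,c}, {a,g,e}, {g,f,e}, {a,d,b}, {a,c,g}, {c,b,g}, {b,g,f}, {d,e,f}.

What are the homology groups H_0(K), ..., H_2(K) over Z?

H_0 ≅ Z,  H_1 ≅ Z/2,  H_2 = 0.

We work with the vertex ordering a < b < c < d < e < f < g. The simplices of K, each written with vertices in increasing order, are:

  0-simplices (7): a, b, c, d, e, f, g
  1-simplices (18): ab, ac, ad, ae, af, ag, bc, bd, bf, bg, cd, cf, cg, de, df, ef, eg, fg
  2-simplices (12): abd, abf, acf, acg, ade, aeg, bcd, bcg, bfg, cdf, def, efg

so the chain groups are C_0 ≅ Z^7, C_1 ≅ Z^18, C_2 ≅ Z^12.

The boundary map ∂_1: C_1 → C_0 is given by ∂[p,q] = [q] − [p].
As a 7×18 matrix over Z this has rank 6, with invariant factors (1,1,1,1,1,1).

The boundary map ∂_2: C_2 → C_1 acts by ∂[p,q,r] = [q,r] − [p,r] + [p,q]. For instance
  ∂bfg = fg − bg + bf,
  ∂abd = bd − ad + ab.
This gives a 18×12 integer matrix of rank 12; reducing to Smith normal form yields diagonal entries (1,1,1,1,1,1,1,1,1,1,1,2).

Now H_k = ker ∂_k / im ∂_{k+1}, so:

  H_0: rank C_0 − rank ∂_1 = 7 − 6 = 1, and the invariant factors of ∂_1 are all 1, so H_0 = Z.
  H_1: rank ker ∂_1 − rank ∂_2 = (18 − 6) − 12 = 0, and ∂_2 has invariant factor 2 > 1, so H_1 = Z/2.
  H_2: rank ker ∂_2 − rank ∂_3 = (12 − 12) − 0 = 0, and there is no ∂_3, so H_2 = 0.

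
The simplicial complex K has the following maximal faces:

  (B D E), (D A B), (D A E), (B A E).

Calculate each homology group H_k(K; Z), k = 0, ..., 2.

H_0 = Z,  H_1 = 0,  H_2 = Z.

Order the vertices as A < B < D < E. Listing each simplex with vertices in this order, K has dimension 2 with simplices:

  0-simplices (4): A, B, D, E
  1-simplices (6): AB, AD, AE, BD, BE, DE
  2-simplices (4): ABD, ABE, ADE, BDE

giving chain groups C_0 ≅ Z^4, C_1 ≅ Z^6, C_2 ≅ Z^4.

The boundary map ∂_1: C_1 → C_0 maps an edge to its endpoints' difference, ∂[p,q] = q − p.
As a 4×6 matrix over Z this has rank 3, with invariant factors (1,1,1).

∂_2: C_2 → C_1 maps a triangle to the signed sum of its edges. For instance
  ∂ABD = BD − AD + AB,
  ∂BDE = DE − BE + BD.
As a 6×4 matrix over Z this has rank 3, with invariant factors (1,1,1).

From H_k ≅ ker(∂_k) / im(∂_{k+1}) we obtain:

  H_0: rank C_0 − rank ∂_1 = 4 − 3 = 1, and the invariant factors of ∂_1 are all 1, so H_0 = Z.
  H_1: rank ker ∂_1 − rank ∂_2 = (6 − 3) − 3 = 0, and the invariant factors of ∂_2 are all 1, so H_1 = 0.
  H_2: rank ker ∂_2 − rank ∂_3 = (4 − 3) − 0 = 1, and there is no ∂_3, so H_2 = Z.

As a check, the Euler characteristic is 4 − 6 + 4 = 2, which agrees with 1 − 0 + 1 = 2.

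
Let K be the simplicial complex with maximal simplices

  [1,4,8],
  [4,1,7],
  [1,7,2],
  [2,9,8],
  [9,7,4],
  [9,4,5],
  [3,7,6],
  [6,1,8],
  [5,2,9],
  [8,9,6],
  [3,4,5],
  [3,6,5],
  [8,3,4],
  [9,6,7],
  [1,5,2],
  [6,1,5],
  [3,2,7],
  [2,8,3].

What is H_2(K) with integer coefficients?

H_2 = Z.

Fix the vertex order 1 < 2 < 3 < 4 < 5 < 6 < 7 < 8 < 9 and write every simplex with vertices in increasing order. Then dim K = 2 and the simplices of K are:

  0-simplices (9): [1], [2], [3], [4], [5], [6], [7], [8], [9]
  1-simplices (27): (27 of them)
  2-simplices (18): [1,2,5], [1,2,7], [1,4,7], [1,4,8], [1,5,6], [1,6,8], [2,3,7], [2,3,8], [2,5,9], [2,8,9], [3,4,5], [3,4,8], [3,5,6], [3,6,7], [4,5,9], [4,7,9], [6,7,9], [6,8,9]

Hence C_0 ≅ Z^9, C_1 ≅ Z^27, C_2 ≅ Z^18.

Boundary ∂_1: C_1 → C_0 is given by ∂[p,q] = [q] − [p]. For instance
  ∂[1,7] = [7] − [1].
The 9×27 boundary matrix has rank 8 and Smith normal form diag(1,1,1,1,1,1,1,1).

The boundary map ∂_2: C_2 → C_1 acts by ∂[p,q,r] = [q,r] − [p,r] + [p,q]. For instance
  ∂[1,6,8] = [6,8] − [1,8] + [1,6],
  ∂[1,4,7] = [4,7] − [1,7] + [1,4].
As a 27×18 matrix over Z this has rank 17, with invariant factors (1,1,1,1,1,1,1,1,1,1,1,1,1,1,1,1,1).

Computing H_k = (kernel of ∂_k) / (image of ∂_{k+1}):

  H_2: rank ker ∂_2 − rank ∂_3 = (18 − 17) − 0 = 1, and there is no ∂_3, so H_2 = Z.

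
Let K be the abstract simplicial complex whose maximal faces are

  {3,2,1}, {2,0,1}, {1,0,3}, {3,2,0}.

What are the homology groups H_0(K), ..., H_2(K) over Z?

We work with the vertex ordering 0 < 1 < 2 < 3. The simplices of K, each written with vertices in increasing order, are:

  0-simplices (4): [0], [1], [2], [3]
  1-simplices (6): [0,1], [0,2], [0,3], [1,2], [1,3], [2,3]
  2-simplices (4): [0,1,2], [0,1,3], [0,2,3], [1,2,3]

so the chain groups are C_0 ≅ Z^4, C_1 ≅ Z^6, C_2 ≅ Z^4.

The boundary map ∂_1: C_1 → C_0 maps an edge to its endpoints' difference, ∂[p,q] = q − p. For instance
  ∂[0,1] = [1] − [0].
This gives a 4×6 integer matrix of rank 3; reducing to Smith normal form yields diagonal entries (1,1,1).

Boundary ∂_2: C_2 → C_1 acts by ∂[p,q,r] = [q,r] − [p,r] + [p,q]. For instance
  ∂[0,1,2] = [1,2] − [0,2] + [0,1],
  ∂[1,2,3] = [2,3] − [1,3] + [1,2].
The 6×4 boundary matrix has rank 3 and Smith normal form diag(1,1,1).

Now H_k = ker ∂_k / im ∂_{k+1}, so:

  H_0: rank C_0 − rank ∂_1 = 4 − 3 = 1, and the invariant factors of ∂_1 are all 1, so H_0 ≅ Z.
  H_1: rank ker ∂_1 − rank ∂_2 = (6 − 3) − 3 = 0, and the invariant factors of ∂_2 are all 1, so H_1 ≅ 0.
  H_2: rank ker ∂_2 − rank ∂_3 = (4 − 3) − 0 = 1, and there is no ∂_3, so H_2 ≅ Z.

As a check, the Euler characteristic is 4 − 6 + 4 = 2, which agrees with 1 − 0 + 1 = 2.
(K is a triangulation of the 2-sphere S^2.)

H_0 ≅ Z,  H_1 = 0,  H_2 ≅ Z.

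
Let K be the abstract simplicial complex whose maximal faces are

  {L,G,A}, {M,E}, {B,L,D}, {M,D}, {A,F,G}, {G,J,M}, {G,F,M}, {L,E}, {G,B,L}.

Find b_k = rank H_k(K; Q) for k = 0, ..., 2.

Order the vertices as A < B < D < E < F < G < J < L < M. Listing each simplex with vertices in this order, K has dimension 2 with simplices:

  0-simplices (9): A, B, D, E, F, G, J, L, M
  1-simplices (16): AF, AG, AL, BD, BG, BL, DL, DM, EL, EM, FG, FM, GJ, GL, GM, JM
  2-simplices (6): AFG, AGL, BDL, BGL, FGM, GJM

so the chain groups are C_0 ≅ Z^9, C_1 ≅ Z^16, C_2 ≅ Z^6.

∂_1: C_1 → C_0 sends each edge [p,q] (with p < q) to q − p.
The resulting 9×16 matrix has rank 8, and its Smith normal form has invariant factors (1,1,1,1,1,1,1,1).

Boundary ∂_2: C_2 → C_1 sends each 2-simplex [p,q,r] to [q,r] − [p,r] + [p,q]. For instance
  ∂BGL = GL − BL + BG,
  ∂AGL = GL − AL + AG.
As a 16×6 matrix over Z this has rank 6, with invariant factors (1,1,1,1,1,1).

Reading off H_k = ker ∂_k / im ∂_{k+1}:

  H_0: rank C_0 − rank ∂_1 = 9 − 8 = 1, and the invariant factors of ∂_1 are all 1, so H_0 = Z.
  H_1: rank ker ∂_1 − rank ∂_2 = (16 − 8) − 6 = 2, and the invariant factors of ∂_2 are all 1, so H_1 = Z^2.
  H_2: rank ker ∂_2 − rank ∂_3 = (6 − 6) − 0 = 0, and there is no ∂_3, so H_2 = 0.

Hence the Betti numbers are b_0 = 1, b_1 = 2, b_2 = 0.

b_0 = 1, b_1 = 2, b_2 = 0.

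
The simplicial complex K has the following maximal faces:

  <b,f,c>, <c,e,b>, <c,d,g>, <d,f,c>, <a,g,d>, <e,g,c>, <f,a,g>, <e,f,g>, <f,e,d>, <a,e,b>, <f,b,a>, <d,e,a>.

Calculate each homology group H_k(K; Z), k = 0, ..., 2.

H_0 = Z,  H_1 = Z/2,  H_2 = 0.

We work with the vertex ordering a < b < c < d < e < f < g. The simplices of K, each written with vertices in increasing order, are:

  0-simplices (7): a, b, c, d, e, f, g
  1-simplices (18): ab, ad, ae, af, ag, bc, be, bf, cd, ce, cf, cg, de, df, dg, ef, eg, fg
  2-simplices (12): abe, abf, ade, adg, afg, bce, bcf, cdf, cdg, ceg, def, efg

so the chain groups are C_0 ≅ Z^7, C_1 ≅ Z^18, C_2 ≅ Z^12.

Boundary ∂_1: C_1 → C_0 maps an edge to its endpoints' difference, ∂[p,q] = q − p. For instance
  ∂cd = d − c.
This gives a 7×18 integer matrix of rank 6; reducing to Smith normal form yields diagonal entries (1,1,1,1,1,1).

∂_2: C_2 → C_1 maps a triangle to the signed sum of its edges. For instance
  ∂bce = ce − be + bc,
  ∂efg = fg − eg + ef.
As a 18×12 matrix over Z this has rank 12, with invariant factors (1,1,1,1,1,1,1,1,1,1,1,2).

Computing H_k = (kernel of ∂_k) / (image of ∂_{k+1}):

  H_0: rank C_0 − rank ∂_1 = 7 − 6 = 1, and the invariant factors of ∂_1 are all 1, so H_0 = Z.
  H_1: rank ker ∂_1 − rank ∂_2 = (18 − 6) − 12 = 0, and ∂_2 has invariant factor 2 > 1, so H_1 = Z/2.
  H_2: rank ker ∂_2 − rank ∂_3 = (12 − 12) − 0 = 0, and there is no ∂_3, so H_2 = 0.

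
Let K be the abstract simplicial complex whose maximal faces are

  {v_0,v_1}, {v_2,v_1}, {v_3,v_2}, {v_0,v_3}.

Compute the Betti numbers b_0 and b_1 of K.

Fix the vertex order v_0 < v_1 < v_2 < v_3 and write every simplex with vertices in increasing order. Then dim K = 1 and the simplices of K are:

  0-simplices (4): [v_0], [v_1], [v_2], [v_3]
  1-simplices (4): [v_0,v_1], [v_0,v_3], [v_1,v_2], [v_2,v_3]

Hence C_0 ≅ Z^4, C_1 ≅ Z^4.

The boundary map ∂_1: C_1 → C_0 is given by ∂[p,q] = [q] − [p]. For instance
  ∂[v_0,v_1] = [v_1] − [v_0].
The 4×4 boundary matrix has rank 3 and Smith normal form diag(1,1,1).

Now H_k = ker ∂_k / im ∂_{k+1}, so:

  H_0: rank C_0 − rank ∂_1 = 4 − 3 = 1, and the invariant factors of ∂_1 are all 1, so H_0 = Z.
  H_1: rank ker ∂_1 − rank ∂_2 = (4 − 3) − 0 = 1, and there is no ∂_2, so H_1 = Z.

Hence the Betti numbers are b_0 = 1, b_1 = 1.

b_0 = 1, b_1 = 1.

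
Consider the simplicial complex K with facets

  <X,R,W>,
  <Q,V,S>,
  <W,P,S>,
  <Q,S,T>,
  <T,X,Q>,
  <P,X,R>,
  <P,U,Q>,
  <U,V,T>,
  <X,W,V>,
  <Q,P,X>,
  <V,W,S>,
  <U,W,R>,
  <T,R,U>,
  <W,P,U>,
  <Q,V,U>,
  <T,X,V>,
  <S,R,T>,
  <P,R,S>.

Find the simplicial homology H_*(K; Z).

We work with the vertex ordering P < Q < R < S < T < U < V < W < X. The simplices of K, each written with vertices in increasing order, are:

  0-simplices (9): P, Q, R, S, T, U, V, W, X
  1-simplices (27): PQ, PR, PS, PU, PW, PX, QS, QT, QU, QV, QX, RS, RT, RU, RW, RX, ST, SV, SW, TU, TV, TX, UV, UW, VW, VX, WX
  2-simplices (18): PQU, PQX, PRS, PRX, PSW, PUW, QST, QSV, QTX, QUV, RST, RTU, RUW, RWX, SVW, TUV, TVX, VWX

Hence C_0 ≅ Z^9, C_1 ≅ Z^27, C_2 ≅ Z^18.

The boundary map ∂_1: C_1 → C_0 is given by ∂[p,q] = [q] − [p].
As a 9×27 matrix over Z this has rank 8, with invariant factors (1,1,1,1,1,1,1,1).

∂_2: C_2 → C_1 maps a triangle to the signed sum of its edges. For instance
  ∂RST = ST − RT + RS,
  ∂PQX = QX − PX + PQ.
The resulting 27×18 matrix has rank 18, and its Smith normal form has invariant factors (1,1,1,1,1,1,1,1,1,1,1,1,1,1,1,1,1,2).

Now H_k = ker ∂_k / im ∂_{k+1}, so:

  H_0: rank C_0 − rank ∂_1 = 9 − 8 = 1, and the invariant factors of ∂_1 are all 1, so H_0 ≅ Z.
  H_1: rank ker ∂_1 − rank ∂_2 = (27 − 8) − 18 = 1, and ∂_2 has invariant factor 2 > 1, so H_1 ≅ Z ⊕ Z/2Z.
  H_2: rank ker ∂_2 − rank ∂_3 = (18 − 18) − 0 = 0, and there is no ∂_3, so H_2 ≅ 0.

H_0 ≅ Z,  H_1 ≅ Z ⊕ Z/2Z,  H_2 = 0.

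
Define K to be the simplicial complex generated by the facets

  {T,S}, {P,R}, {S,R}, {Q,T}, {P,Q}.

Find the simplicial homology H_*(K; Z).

We work with the vertex ordering P < Q < R < S < T. The simplices of K, each written with vertices in increasing order, are:

  0-simplices (5): P, Q, R, S, T
  1-simplices (5): PQ, PR, QT, RS, ST

so the chain groups are C_0 ≅ Z^5, C_1 ≅ Z^5.

∂_1: C_1 → C_0 maps an edge to its endpoints' difference, ∂[p,q] = q − p.
The 5×5 boundary matrix has rank 4 and Smith normal form diag(1,1,1,1).

Computing H_k = (kernel of ∂_k) / (image of ∂_{k+1}):

  H_0: rank C_0 − rank ∂_1 = 5 − 4 = 1, and the invariant factors of ∂_1 are all 1, so H_0 = Z.
  H_1: rank ker ∂_1 − rank ∂_2 = (5 − 4) − 0 = 1, and there is no ∂_2, so H_1 = Z.

H_0 = Z,  H_1 = Z.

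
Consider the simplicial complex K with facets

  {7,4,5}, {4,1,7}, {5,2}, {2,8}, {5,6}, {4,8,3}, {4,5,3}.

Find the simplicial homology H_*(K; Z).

Take the total order 1 < 2 < 3 < 4 < 5 < 6 < 7 < 8 on the vertex set. Then K (dimension 2) consists of the simplices:

  0-simplices (8): [1], [2], [3], [4], [5], [6], [7], [8]
  1-simplices (12): [1,4], [1,7], [2,5], [2,8], [3,4], [3,5], [3,8], [4,5], [4,7], [4,8], [5,6], [5,7]
  2-simplices (4): [1,4,7], [3,4,5], [3,4,8], [4,5,7]

giving chain groups C_0 ≅ Z^8, C_1 ≅ Z^12, C_2 ≅ Z^4.

The boundary map ∂_1: C_1 → C_0 sends each edge [p,q] (with p < q) to q − p. For instance
  ∂[1,7] = [7] − [1].
As a 8×12 matrix over Z this has rank 7, with invariant factors (1,1,1,1,1,1,1).

Boundary ∂_2: C_2 → C_1 acts by ∂[p,q,r] = [q,r] − [p,r] + [p,q]. For instance
  ∂[1,4,7] = [4,7] − [1,7] + [1,4],
  ∂[4,5,7] = [5,7] − [4,7] + [4,5].
The resulting 12×4 matrix has rank 4, and its Smith normal form has invariant factors (1,1,1,1).

Now H_k = ker ∂_k / im ∂_{k+1}, so:

  H_0: rank C_0 − rank ∂_1 = 8 − 7 = 1, and the invariant factors of ∂_1 are all 1, so H_0 ≅ Z.
  H_1: rank ker ∂_1 − rank ∂_2 = (12 − 7) − 4 = 1, and the invariant factors of ∂_2 are all 1, so H_1 ≅ Z.
  H_2: rank ker ∂_2 − rank ∂_3 = (4 − 4) − 0 = 0, and there is no ∂_3, so H_2 ≅ 0.

H_0 = Z,  H_1 = Z,  H_2 = 0.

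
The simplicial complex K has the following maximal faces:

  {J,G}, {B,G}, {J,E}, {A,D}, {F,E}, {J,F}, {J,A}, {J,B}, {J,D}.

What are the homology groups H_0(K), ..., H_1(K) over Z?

H_0 ≅ Z,  H_1 ≅ Z^3.

Order the vertices as A < B < D < E < F < G < J. Listing each simplex with vertices in this order, K has dimension 1 with simplices:

  0-simplices (7): A, B, D, E, F, G, J
  1-simplices (9): AD, AJ, BG, BJ, DJ, EF, EJ, FJ, GJ

Hence C_0 ≅ Z^7, C_1 ≅ Z^9.

The boundary map ∂_1: C_1 → C_0 maps an edge to its endpoints' difference, ∂[p,q] = q − p.
The resulting 7×9 matrix has rank 6, and its Smith normal form has invariant factors (1,1,1,1,1,1).

Computing H_k = (kernel of ∂_k) / (image of ∂_{k+1}):

  H_0: rank C_0 − rank ∂_1 = 7 − 6 = 1, and the invariant factors of ∂_1 are all 1, so H_0 = Z.
  H_1: rank ker ∂_1 − rank ∂_2 = (9 − 6) − 0 = 3, and there is no ∂_2, so H_1 = Z^3.

(K is a triangulation of a wedge of 3 circles.)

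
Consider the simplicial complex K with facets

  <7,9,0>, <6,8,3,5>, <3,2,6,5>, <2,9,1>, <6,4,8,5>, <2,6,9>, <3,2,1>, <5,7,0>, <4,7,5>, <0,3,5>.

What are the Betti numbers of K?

b_0 = 1, b_1 = 1, b_2 = 0, b_3 = 0.

Order the vertices as 0 < 1 < 2 < 3 < 4 < 5 < 6 < 7 < 8 < 9. Listing each simplex with vertices in this order, K has dimension 3 with simplices:

  0-simplices (10): [0], [1], [2], [3], [4], [5], [6], [7], [8], [9]
  1-simplices (24): (24 of them)
  2-simplices (17): [0,3,5], [0,5,7], [0,7,9], [1,2,3], [1,2,9], [2,3,5], [2,3,6], [2,5,6], [2,6,9], [3,5,6], [3,5,8], [3,6,8], [4,5,6], [4,5,7], [4,5,8], [4,6,8], [5,6,8]
  3-simplices (3): [2,3,5,6], [3,5,6,8], [4,5,6,8]

giving chain groups C_0 ≅ Z^10, C_1 ≅ Z^24, C_2 ≅ Z^17, C_3 ≅ Z^3.

Boundary ∂_1: C_1 → C_0 sends each edge [p,q] (with p < q) to q − p. For instance
  ∂[2,9] = [9] − [2].
This gives a 10×24 integer matrix of rank 9; reducing to Smith normal form yields diagonal entries (1,1,1,1,1,1,1,1,1).

∂_2: C_2 → C_1 sends each 2-simplex [p,q,r] to [q,r] − [p,r] + [p,q]. For instance
  ∂[2,3,5] = [3,5] − [2,5] + [2,3],
  ∂[2,6,9] = [6,9] − [2,9] + [2,6].
The 24×17 boundary matrix has rank 14 and Smith normal form diag(1,1,1,1,1,1,1,1,1,1,1,1,1,1).

The boundary map ∂_3: C_3 → C_2 sends each 3-simplex σ to the alternating sum Σ_i (−1)^i (σ with its i-th vertex removed). For instance
  ∂[3,5,6,8] = [5,6,8] − [3,6,8] + [3,5,8] − [3,5,6],
  ∂[4,5,6,8] = [5,6,8] − [4,6,8] + [4,5,8] − [4,5,6].
This gives a 17×3 integer matrix of rank 3; reducing to Smith normal form yields diagonal entries (1,1,1).

Now H_k = ker ∂_k / im ∂_{k+1}, so:

  H_0: rank C_0 − rank ∂_1 = 10 − 9 = 1, and the invariant factors of ∂_1 are all 1, so H_0 ≅ Z.
  H_1: rank ker ∂_1 − rank ∂_2 = (24 − 9) − 14 = 1, and the invariant factors of ∂_2 are all 1, so H_1 ≅ Z.
  H_2: rank ker ∂_2 − rank ∂_3 = (17 − 14) − 3 = 0, and the invariant factors of ∂_3 are all 1, so H_2 ≅ 0.
  H_3: rank ker ∂_3 − rank ∂_4 = (3 − 3) − 0 = 0, and there is no ∂_4, so H_3 ≅ 0.

As a check, the Euler characteristic is 10 − 24 + 17 − 3 = 0, which agrees with 1 − 1 + 0 − 0 = 0.

Hence the Betti numbers are b_0 = 1, b_1 = 1, b_2 = 0, b_3 = 0.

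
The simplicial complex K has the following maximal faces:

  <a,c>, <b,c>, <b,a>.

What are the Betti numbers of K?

Order the vertices as a < b < c. Listing each simplex with vertices in this order, K has dimension 1 with simplices:

  0-simplices (3): a, b, c
  1-simplices (3): ab, ac, bc

so the chain groups are C_0 ≅ Z^3, C_1 ≅ Z^3.

The boundary map ∂_1: C_1 → C_0 maps an edge to its endpoints' difference, ∂[p,q] = q − p.
As a 3×3 matrix over Z this has rank 2, with invariant factors (1,1).

Computing H_k = (kernel of ∂_k) / (image of ∂_{k+1}):

  H_0: rank C_0 − rank ∂_1 = 3 − 2 = 1, and the invariant factors of ∂_1 are all 1, so H_0 ≅ Z.
  H_1: rank ker ∂_1 − rank ∂_2 = (3 − 2) − 0 = 1, and there is no ∂_2, so H_1 ≅ Z.

(K is a triangulation of the circle S^1.)

Hence the Betti numbers are b_0 = 1, b_1 = 1.

b_0 = 1, b_1 = 1.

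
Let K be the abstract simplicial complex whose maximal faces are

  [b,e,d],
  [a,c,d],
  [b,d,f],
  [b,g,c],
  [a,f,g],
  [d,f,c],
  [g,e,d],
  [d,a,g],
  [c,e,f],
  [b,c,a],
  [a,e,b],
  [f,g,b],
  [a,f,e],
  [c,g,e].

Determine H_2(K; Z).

Fix the vertex order a < b < c < d < e < f < g and write every simplex with vertices in increasing order. Then dim K = 2 and the simplices of K are:

  0-simplices (7): a, b, c, d, e, f, g
  1-simplices (21): ab, ac, ad, ae, af, ag, bc, bd, be, bf, bg, cd, ce, cf, cg, de, df, dg, ef, eg, fg
  2-simplices (14): abc, abe, acd, adg, aef, afg, bcg, bde, bdf, bfg, cdf, cef, ceg, deg

giving chain groups C_0 ≅ Z^7, C_1 ≅ Z^21, C_2 ≅ Z^14.

The boundary map ∂_1: C_1 → C_0 maps an edge to its endpoints' difference, ∂[p,q] = q − p. For instance
  ∂ce = e − c.
This gives a 7×21 integer matrix of rank 6; reducing to Smith normal form yields diagonal entries (1,1,1,1,1,1).

Boundary ∂_2: C_2 → C_1 maps a triangle to the signed sum of its edges. For instance
  ∂cef = ef − cf + ce,
  ∂afg = fg − ag + af.
As a 21×14 matrix over Z this has rank 13, with invariant factors (1,1,1,1,1,1,1,1,1,1,1,1,1).

Now H_k = ker ∂_k / im ∂_{k+1}, so:

  H_2: rank ker ∂_2 − rank ∂_3 = (14 − 13) − 0 = 1, and there is no ∂_3, so H_2 ≅ Z.

H_2 = Z.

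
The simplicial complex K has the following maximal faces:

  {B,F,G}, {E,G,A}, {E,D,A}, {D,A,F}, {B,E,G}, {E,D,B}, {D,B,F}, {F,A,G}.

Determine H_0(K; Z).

H_0 = Z.

Order the vertices as A < B < D < E < F < G. Listing each simplex with vertices in this order, K has dimension 2 with simplices:

  0-simplices (6): A, B, D, E, F, G
  1-simplices (12): AD, AE, AF, AG, BD, BE, BF, BG, DE, DF, EG, FG
  2-simplices (8): ADE, ADF, AEG, AFG, BDE, BDF, BEG, BFG

so the chain groups are C_0 ≅ Z^6, C_1 ≅ Z^12, C_2 ≅ Z^8.

The boundary map ∂_1: C_1 → C_0 sends each edge [p,q] (with p < q) to q − p.
The 6×12 boundary matrix has rank 5 and Smith normal form diag(1,1,1,1,1).

∂_2: C_2 → C_1 acts by ∂[p,q,r] = [q,r] − [p,r] + [p,q]. For instance
  ∂BFG = FG − BG + BF,
  ∂BEG = EG − BG + BE.
This gives a 12×8 integer matrix of rank 7; reducing to Smith normal form yields diagonal entries (1,1,1,1,1,1,1).

Now H_k = ker ∂_k / im ∂_{k+1}, so:

  H_0: rank C_0 − rank ∂_1 = 6 − 5 = 1, and the invariant factors of ∂_1 are all 1, so H_0 = Z.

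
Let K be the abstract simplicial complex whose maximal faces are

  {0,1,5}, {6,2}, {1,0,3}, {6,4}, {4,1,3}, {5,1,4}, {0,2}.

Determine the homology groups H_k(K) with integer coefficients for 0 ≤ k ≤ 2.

H_0 = Z,  H_1 = Z,  H_2 = 0.

K has 7 vertices, 11 edges, 4 triangles.
rank ∂_0 = 0, rank ∂_1 = 6 ⇒ b_0 = 7 − 0 − 6 = 1; all invariant factors of ∂_1 are 1 so no torsion. So H_0 = Z.
rank ∂_1 = 6, rank ∂_2 = 4 ⇒ b_1 = 11 − 6 − 4 = 1; all invariant factors of ∂_2 are 1 so no torsion. So H_1 = Z.
rank ∂_2 = 4, rank ∂_3 = 0 ⇒ b_2 = 4 − 4 − 0 = 0. So H_2 = 0.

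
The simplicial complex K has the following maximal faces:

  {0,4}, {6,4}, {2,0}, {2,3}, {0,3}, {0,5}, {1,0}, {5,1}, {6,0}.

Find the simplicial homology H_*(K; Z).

H_0 ≅ Z,  H_1 ≅ Z^3.

Take the total order 0 < 1 < 2 < 3 < 4 < 5 < 6 on the vertex set. Then K (dimension 1) consists of the simplices:

  0-simplices (7): [0], [1], [2], [3], [4], [5], [6]
  1-simplices (9): [0,1], [0,2], [0,3], [0,4], [0,5], [0,6], [1,5], [2,3], [4,6]

Hence C_0 ≅ Z^7, C_1 ≅ Z^9.

∂_1: C_1 → C_0 sends each edge [p,q] (with p < q) to q − p.
As a 7×9 matrix over Z this has rank 6, with invariant factors (1,1,1,1,1,1).

Computing H_k = (kernel of ∂_k) / (image of ∂_{k+1}):

  H_0: rank C_0 − rank ∂_1 = 7 − 6 = 1, and the invariant factors of ∂_1 are all 1, so H_0 = Z.
  H_1: rank ker ∂_1 − rank ∂_2 = (9 − 6) − 0 = 3, and there is no ∂_2, so H_1 = Z^3.

As a check, the Euler characteristic is 7 − 9 = -2, which agrees with 1 − 3 = -2.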